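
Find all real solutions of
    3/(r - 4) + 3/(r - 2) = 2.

r = 2.6972 or r = 6.3028

Multiply both sides by (r - 4)(r - 2):
3(r - 2) + 3(r - 4) = 2(r - 4)(r - 2).
Expand and collect terms: 2r^2 - 18r + 34 = 0.
By the quadratic formula, r = (18 +/- sqrt(52)) / 4, so r ~= 6.3028 or r ~= 2.6972.
Neither value makes a denominator zero (r != 4, r != 2), so both are valid.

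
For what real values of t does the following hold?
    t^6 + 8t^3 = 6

Let u = t^3. The equation becomes u^2 + 8u - 6 = 0.
By the quadratic formula, u = -4 + sqrt(22) or u = -sqrt(22) - 4.
t^3 = -4 + sqrt(22) gives t = (-4 + sqrt(22))^(1/3) ~= 0.8838.
t^3 = -sqrt(22) - 4 gives t = -(4 + sqrt(22))^(1/3) ~= -2.056.

t = -2.056 or t = 0.8838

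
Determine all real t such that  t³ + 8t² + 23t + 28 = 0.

t = -4

Possible rational roots are divisors of 28. Testing t = -4 gives 0, so (t + 4) is a factor.
Divide: t³ + 8t² + 23t + 28 = (t + 4)(t² + 4t + 7).
The quadratic t² + 4t + 7 has discriminant -12 < 0, so no further real roots.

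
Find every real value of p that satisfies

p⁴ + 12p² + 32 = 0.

Let u = p². The equation becomes u² + 12u + 32 = 0.
Factor: (u + 4)(u + 8) = 0, so u = -4 or u = -8.
p² = -4 < 0 has no real solution.
p² = -8 < 0 has no real solution.

No real solutions.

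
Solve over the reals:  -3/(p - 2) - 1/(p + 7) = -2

Multiply both sides by (p - 2)(p + 7):
-3(p + 7) - (p - 2) = -2(p - 2)(p + 7).
Expand and collect terms: -2p² - 6p + 47 = 0.
By the quadratic formula, p = (6 ± √412) / -4, so p ≈ -6.5744 or p ≈ 3.5744.
Neither value makes a denominator zero (p ≠ 2, p ≠ -7), so both are valid.

p = -6.5744 or p = 3.5744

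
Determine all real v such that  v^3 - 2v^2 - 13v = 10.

v = -2 or v = -1 or v = 5

Rearrange: v^3 - 2v^2 - 13v - 10 = 0.
Possible rational roots are divisors of -10. Testing v = -2 gives 0, so (v + 2) is a factor.
Divide: v^3 - 2v^2 - 13v - 10 = (v + 2)(v^2 - 4v - 5).
Factor the quadratic: v = 5 or v = -1.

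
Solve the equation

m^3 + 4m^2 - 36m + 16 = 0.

Possible rational roots are divisors of 16. Testing m = 4 gives 0, so (m - 4) is a factor.
Divide: m^3 + 4m^2 - 36m + 16 = (m - 4)(m^2 + 8m - 4).
Apply the quadratic formula to m^2 + 8m - 4 = 0: m = (-8 +/- sqrt(80))/2, i.e. m ~= 0.4721 or m ~= -8.4721.

m = -8.4721 or m = 0.4721 or m = 4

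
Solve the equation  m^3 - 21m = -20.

m = -5 or m = 1 or m = 4

Rearrange: m^3 - 21m + 20 = 0.
Possible rational roots are divisors of 20. Testing m = -5 gives 0, so (m + 5) is a factor.
Divide: m^3 - 21m + 20 = (m + 5)(m^2 - 5m + 4).
Factor the quadratic: m = 4 or m = 1.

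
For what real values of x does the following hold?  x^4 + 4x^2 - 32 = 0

Let u = x^2. The equation becomes u^2 + 4u - 32 = 0.
Factor: (u - 4)(u + 8) = 0, so u = 4 or u = -8.
x^2 = 4 gives x = +/-2.
x^2 = -8 < 0 has no real solution.

x = -2 or x = 2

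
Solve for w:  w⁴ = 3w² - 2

Let u = w². The equation becomes u² - 3u + 2 = 0.
Factor: (u - 1)(u - 2) = 0, so u = 1 or u = 2.
w² = 1 gives w = ±1.
w² = 2 gives w = ±√(2) ≈ ±1.4142.

w = -1.4142 or w = -1 or w = 1 or w = 1.4142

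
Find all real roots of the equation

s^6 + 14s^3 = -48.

s = -2 or s = -1.8171

Let u = s^3. The equation becomes u^2 + 14u + 48 = 0.
Factor: (u + 6)(u + 8) = 0, so u = -6 or u = -8.
s^3 = -6 gives s = -(6)^(1/3) ~= -1.8171.
s^3 = -8 gives s = -2.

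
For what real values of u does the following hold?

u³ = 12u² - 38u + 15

u = 0.4586 or u = 5 or u = 6.5414

Rearrange: u³ - 12u² + 38u - 15 = 0.
Possible rational roots are divisors of -15. Testing u = 5 gives 0, so (u - 5) is a factor.
Divide: u³ - 12u² + 38u - 15 = (u - 5)(u² - 7u + 3).
Apply the quadratic formula to u² - 7u + 3 = 0: u = (7 ± √37)/2, i.e. u ≈ 6.5414 or u ≈ 0.4586.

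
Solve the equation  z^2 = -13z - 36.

Bring every term to one side: z^2 + 13z + 36 = 0.
Factor: (z + 9)(z + 4) = 0.
So z = -9 or z = -4.

z = -9 or z = -4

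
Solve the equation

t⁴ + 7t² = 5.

t = -0.8083 or t = 0.8083

Let u = t². The equation becomes u² + 7u - 5 = 0.
By the quadratic formula, u = -7/2 + √(69)/2 or u = -√(69)/2 - 7/2.
t² = -7/2 + √(69)/2 gives t = ±√(-7/2 + √(69)/2) ≈ ±0.8083.
t² = -√(69)/2 - 7/2 < 0 has no real solution.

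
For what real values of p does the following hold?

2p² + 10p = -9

p = -3.8229 or p = -1.1771

Rearrange to standard form: 2p² + 10p + 9 = 0.
Discriminant: (10)² − 4·2·9 = 28.
Quadratic formula: p = (-10 ± √28) / 4.
So p = -5/2 + √(7)/2 ≈ -1.1771 or p = -5/2 - √(7)/2 ≈ -3.8229.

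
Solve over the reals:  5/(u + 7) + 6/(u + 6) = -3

Multiply both sides by (u + 7)(u + 6):
5(u + 6) + 6(u + 7) = -3(u + 7)(u + 6).
Expand and collect terms: -3u² - 50u - 198 = 0.
By the quadratic formula, u = (50 ± √124) / -6, so u ≈ -10.1893 or u ≈ -6.4774.
Neither value makes a denominator zero (u ≠ -7, u ≠ -6), so both are valid.

u = -10.1893 or u = -6.4774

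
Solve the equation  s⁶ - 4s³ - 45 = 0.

Let u = s³. The equation becomes u² - 4u - 45 = 0.
Factor: (u - 9)(u + 5) = 0, so u = 9 or u = -5.
s³ = 9 gives s = ∛(9) ≈ 2.0801.
s³ = -5 gives s = -∛(5) ≈ -1.71.

s = -1.71 or s = 2.0801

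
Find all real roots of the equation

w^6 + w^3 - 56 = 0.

w = -2 or w = 1.9129

Let u = w^3. The equation becomes u^2 + u - 56 = 0.
Factor: (u + 8)(u - 7) = 0, so u = -8 or u = 7.
w^3 = -8 gives w = -2.
w^3 = 7 gives w = (7)^(1/3) ~= 1.9129.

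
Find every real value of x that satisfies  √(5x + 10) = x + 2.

Square both sides: 5x + 10 = (x + 2)².
Expand and rearrange: x² - x - 6 = 0.
Solving gives x = 3 or x = -2.
Check each candidate in the original equation:
  x = 3: √(25) = 5, while x + 2 = 5 — valid.
  x = -2: √(0) = 0, while x + 2 = 0 — valid.

x = -2 or x = 3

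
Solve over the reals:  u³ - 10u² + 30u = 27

u = 1.6972 or u = 3 or u = 5.3028

Rearrange: u³ - 10u² + 30u - 27 = 0.
Possible rational roots are divisors of -27. Testing u = 3 gives 0, so (u - 3) is a factor.
Divide: u³ - 10u² + 30u - 27 = (u - 3)(u² - 7u + 9).
Apply the quadratic formula to u² - 7u + 9 = 0: u = (7 ± √13)/2, i.e. u ≈ 5.3028 or u ≈ 1.6972.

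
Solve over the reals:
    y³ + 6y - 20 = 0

Possible rational roots are divisors of -20. Testing y = 2 gives 0, so (y - 2) is a factor.
Divide: y³ + 6y - 20 = (y - 2)(y² + 2y + 10).
The quadratic y² + 2y + 10 has discriminant -36 < 0, so no further real roots.

y = 2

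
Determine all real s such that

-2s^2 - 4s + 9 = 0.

s = -3.3452 or s = 1.3452

Discriminant: (-4)^2 - 4*(-2)*9 = 88.
Quadratic formula: s = (4 +/- sqrt(88)) / (-4).
So s = -sqrt(22)/2 - 1 ~= -3.3452 or s = -1 + sqrt(22)/2 ~= 1.3452.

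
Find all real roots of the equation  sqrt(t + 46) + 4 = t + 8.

Isolate the radical: sqrt(t + 46) = t + 4.
Square both sides: t + 46 = (t + 4)^2.
Expand and rearrange: t^2 + 7t - 30 = 0.
Solving gives t = 3 or t = -10.
Check each candidate in the original equation:
  t = 3: sqrt(49) = 7, while t + 4 = 7 — valid.
  t = -10: sqrt(36) = 6, while t + 4 = -6 — extraneous.

t = 3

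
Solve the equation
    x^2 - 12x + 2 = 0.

x = 0.169 or x = 11.831

Discriminant: (-12)^2 - 4*1*2 = 136.
Quadratic formula: x = (12 +/- sqrt(136)) / 2.
So x = sqrt(34) + 6 ~= 11.831 or x = 6 - sqrt(34) ~= 0.169.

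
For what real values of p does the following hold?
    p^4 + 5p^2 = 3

Let u = p^2. The equation becomes u^2 + 5u - 3 = 0.
By the quadratic formula, u = -5/2 + sqrt(37)/2 or u = -sqrt(37)/2 - 5/2.
p^2 = -5/2 + sqrt(37)/2 gives p = +/-sqrt(-5/2 + sqrt(37)/2) ~= +/-0.7358.
p^2 = -sqrt(37)/2 - 5/2 < 0 has no real solution.

p = -0.7358 or p = 0.7358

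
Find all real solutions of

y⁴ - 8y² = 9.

Let u = y². The equation becomes u² - 8u - 9 = 0.
Factor: (u - 9)(u + 1) = 0, so u = 9 or u = -1.
y² = 9 gives y = ±3.
y² = -1 < 0 has no real solution.

y = -3 or y = 3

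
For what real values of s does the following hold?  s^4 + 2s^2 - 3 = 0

s = -1 or s = 1

Let u = s^2. The equation becomes u^2 + 2u - 3 = 0.
Factor: (u - 1)(u + 3) = 0, so u = 1 or u = -3.
s^2 = 1 gives s = +/-1.
s^2 = -3 < 0 has no real solution.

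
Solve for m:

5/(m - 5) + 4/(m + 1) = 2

Multiply both sides by (m - 5)(m + 1):
5(m + 1) + 4(m - 5) = 2(m - 5)(m + 1).
Expand and collect terms: 2m² - 17m + 5 = 0.
By the quadratic formula, m = (17 ± √249) / 4, so m ≈ 8.1949 or m ≈ 0.3051.
Neither value makes a denominator zero (m ≠ 5, m ≠ -1), so both are valid.

m = 0.3051 or m = 8.1949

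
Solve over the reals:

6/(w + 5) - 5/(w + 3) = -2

Multiply both sides by (w + 5)(w + 3):
6(w + 3) - 5(w + 5) = -2(w + 5)(w + 3).
Expand and collect terms: -2w^2 - 17w - 23 = 0.
By the quadratic formula, w = (17 +/- sqrt(105)) / -4, so w ~= -6.8117 or w ~= -1.6883.
Neither value makes a denominator zero (w != -5, w != -3), so both are valid.

w = -6.8117 or w = -1.6883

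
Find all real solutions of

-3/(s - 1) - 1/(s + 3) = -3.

Multiply both sides by (s - 1)(s + 3):
-3(s + 3) - (s - 1) = -3(s - 1)(s + 3).
Expand and collect terms: -3s^2 - 2s + 17 = 0.
By the quadratic formula, s = (2 +/- sqrt(208)) / -6, so s ~= -2.737 or s ~= 2.0704.
Neither value makes a denominator zero (s != 1, s != -3), so both are valid.

s = -2.737 or s = 2.0704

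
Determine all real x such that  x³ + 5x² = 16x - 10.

Rearrange: x³ + 5x² - 16x + 10 = 0.
Possible rational roots are divisors of 10. Testing x = 1 gives 0, so (x - 1) is a factor.
Divide: x³ + 5x² - 16x + 10 = (x - 1)(x² + 6x - 10).
Apply the quadratic formula to x² + 6x - 10 = 0: x = (-6 ± √76)/2, i.e. x ≈ 1.3589 or x ≈ -7.3589.

x = -7.3589 or x = 1 or x = 1.3589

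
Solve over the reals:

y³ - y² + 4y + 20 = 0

y = -2

Possible rational roots are divisors of 20. Testing y = -2 gives 0, so (y + 2) is a factor.
Divide: y³ - y² + 4y + 20 = (y + 2)(y² - 3y + 10).
The quadratic y² - 3y + 10 has discriminant -31 < 0, so no further real roots.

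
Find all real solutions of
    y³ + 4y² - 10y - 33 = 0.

y = -4.618 or y = -2.382 or y = 3

Possible rational roots are divisors of -33. Testing y = 3 gives 0, so (y - 3) is a factor.
Divide: y³ + 4y² - 10y - 33 = (y - 3)(y² + 7y + 11).
Apply the quadratic formula to y² + 7y + 11 = 0: y = (-7 ± √5)/2, i.e. y ≈ -2.382 or y ≈ -4.618.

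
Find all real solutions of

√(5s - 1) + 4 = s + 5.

Isolate the radical: √(5s - 1) = s + 1.
Square both sides: 5s - 1 = (s + 1)².
Expand and rearrange: s² - 3s + 2 = 0.
Solving gives s = 2 or s = 1.
Check each candidate in the original equation:
  s = 2: √(9) = 3, while s + 1 = 3 — valid.
  s = 1: √(4) = 2, while s + 1 = 2 — valid.

s = 1 or s = 2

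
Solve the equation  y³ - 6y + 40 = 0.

Possible rational roots are divisors of 40. Testing y = -4 gives 0, so (y + 4) is a factor.
Divide: y³ - 6y + 40 = (y + 4)(y² - 4y + 10).
The quadratic y² - 4y + 10 has discriminant -24 < 0, so no further real roots.

y = -4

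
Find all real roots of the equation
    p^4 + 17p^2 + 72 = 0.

No real solutions.

Let u = p^2. The equation becomes u^2 + 17u + 72 = 0.
Factor: (u + 8)(u + 9) = 0, so u = -8 or u = -9.
p^2 = -8 < 0 has no real solution.
p^2 = -9 < 0 has no real solution.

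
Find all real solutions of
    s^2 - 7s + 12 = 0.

s = 3 or s = 4

Factor: (s - 3)(s - 4) = 0.
So s = 3 or s = 4.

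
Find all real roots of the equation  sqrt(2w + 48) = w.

w = 8

Square both sides: 2w + 48 = (w)^2.
Expand and rearrange: w^2 - 2w - 48 = 0.
Solving gives w = 8 or w = -6.
Check each candidate in the original equation:
  w = 8: sqrt(64) = 8, while w = 8 — valid.
  w = -6: sqrt(36) = 6, while w = -6 — extraneous.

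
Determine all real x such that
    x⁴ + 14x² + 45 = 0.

Let u = x². The equation becomes u² + 14u + 45 = 0.
Factor: (u + 9)(u + 5) = 0, so u = -9 or u = -5.
x² = -9 < 0 has no real solution.
x² = -5 < 0 has no real solution.

No real solutions.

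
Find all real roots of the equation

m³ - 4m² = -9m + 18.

m = 3

Rearrange: m³ - 4m² + 9m - 18 = 0.
Possible rational roots are divisors of -18. Testing m = 3 gives 0, so (m - 3) is a factor.
Divide: m³ - 4m² + 9m - 18 = (m - 3)(m² - m + 6).
The quadratic m² - m + 6 has discriminant -23 < 0, so no further real roots.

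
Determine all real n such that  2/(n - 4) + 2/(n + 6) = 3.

Multiply both sides by (n - 4)(n + 6):
2(n + 6) + 2(n - 4) = 3(n - 4)(n + 6).
Expand and collect terms: 3n^2 + 2n - 76 = 0.
By the quadratic formula, n = (-2 +/- sqrt(916)) / 6, so n ~= 4.7109 or n ~= -5.3776.
Neither value makes a denominator zero (n != 4, n != -6), so both are valid.

n = -5.3776 or n = 4.7109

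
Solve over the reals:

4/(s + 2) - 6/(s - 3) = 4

Multiply both sides by (s + 2)(s - 3):
4(s - 3) - 6(s + 2) = 4(s + 2)(s - 3).
Expand and collect terms: 4s^2 - 2s = 0.
Factor or apply the quadratic formula: s = 0.5 or s = 0.
Neither value makes a denominator zero (s != -2, s != 3), so both are valid.

s = 0 or s = 0.5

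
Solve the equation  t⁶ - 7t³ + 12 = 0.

t = 1.4422 or t = 1.5874

Let u = t³. The equation becomes u² - 7u + 12 = 0.
Factor: (u - 4)(u - 3) = 0, so u = 4 or u = 3.
t³ = 4 gives t = ∛(4) ≈ 1.5874.
t³ = 3 gives t = ∛(3) ≈ 1.4422.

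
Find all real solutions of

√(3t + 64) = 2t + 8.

t = 0

Square both sides: 3t + 64 = (2t + 8)².
Expand and rearrange: 4t² + 29t = 0.
Solving gives t = 0 or t = -7.25.
Check each candidate in the original equation:
  t = 0: √(64) = 8, while 2t + 8 = 8 — valid.
  t = -7.25: √(42.25) = 6.5, while 2t + 8 = -6.5 — extraneous.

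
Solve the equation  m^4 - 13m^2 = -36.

Let u = m^2. The equation becomes u^2 - 13u + 36 = 0.
Factor: (u - 9)(u - 4) = 0, so u = 9 or u = 4.
m^2 = 9 gives m = +/-3.
m^2 = 4 gives m = +/-2.

m = -3 or m = -2 or m = 2 or m = 3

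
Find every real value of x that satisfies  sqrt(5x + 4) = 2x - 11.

x = 9

Square both sides: 5x + 4 = (2x - 11)^2.
Expand and rearrange: 4x^2 - 49x + 117 = 0.
Solving gives x = 9 or x = 3.25.
Check each candidate in the original equation:
  x = 9: sqrt(49) = 7, while 2x - 11 = 7 — valid.
  x = 3.25: sqrt(20.25) = 4.5, while 2x - 11 = -4.5 — extraneous.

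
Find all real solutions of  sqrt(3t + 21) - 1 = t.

t = 5

Isolate the radical: sqrt(3t + 21) = t + 1.
Square both sides: 3t + 21 = (t + 1)^2.
Expand and rearrange: t^2 - t - 20 = 0.
Solving gives t = 5 or t = -4.
Check each candidate in the original equation:
  t = 5: sqrt(36) = 6, while t + 1 = 6 — valid.
  t = -4: sqrt(9) = 3, while t + 1 = -3 — extraneous.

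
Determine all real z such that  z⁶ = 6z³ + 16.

Let u = z³. The equation becomes u² - 6u - 16 = 0.
Factor: (u + 2)(u - 8) = 0, so u = -2 or u = 8.
z³ = -2 gives z = -∛(2) ≈ -1.2599.
z³ = 8 gives z = 2.

z = -1.2599 or z = 2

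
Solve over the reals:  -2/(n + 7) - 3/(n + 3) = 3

n = -7.8403 or n = -3.8264

Multiply both sides by (n + 7)(n + 3):
-2(n + 3) - 3(n + 7) = 3(n + 7)(n + 3).
Expand and collect terms: 3n² + 35n + 90 = 0.
By the quadratic formula, n = (-35 ± √145) / 6, so n ≈ -3.8264 or n ≈ -7.8403.
Neither value makes a denominator zero (n ≠ -7, n ≠ -3), so both are valid.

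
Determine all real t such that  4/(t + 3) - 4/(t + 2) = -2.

Multiply both sides by (t + 3)(t + 2):
4(t + 2) - 4(t + 3) = -2(t + 3)(t + 2).
Expand and collect terms: -2t² - 10t - 8 = 0.
Factor or apply the quadratic formula: t = -4 or t = -1.
Neither value makes a denominator zero (t ≠ -3, t ≠ -2), so both are valid.

t = -4 or t = -1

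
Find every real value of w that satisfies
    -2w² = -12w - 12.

Rearrange to standard form: -2w² + 12w + 12 = 0.
Discriminant: (12)² − 4·(-2)·12 = 240.
Quadratic formula: w = (-12 ± √240) / (-4).
So w = 3 - √(15) ≈ -0.873 or w = 3 + √(15) ≈ 6.873.

w = -0.873 or w = 6.873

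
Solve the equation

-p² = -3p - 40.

p = -5 or p = 8

Bring every term to one side: -p² + 3p + 40 = 0.
Factor: -1(p + 5)(p - 8) = 0.
So p = -5 or p = 8.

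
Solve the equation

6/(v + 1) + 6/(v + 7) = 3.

v = -5.6056 or v = 1.6056

Multiply both sides by (v + 1)(v + 7):
6(v + 7) + 6(v + 1) = 3(v + 1)(v + 7).
Expand and collect terms: 3v^2 + 12v - 27 = 0.
By the quadratic formula, v = (-12 +/- sqrt(468)) / 6, so v ~= 1.6056 or v ~= -5.6056.
Neither value makes a denominator zero (v != -1, v != -7), so both are valid.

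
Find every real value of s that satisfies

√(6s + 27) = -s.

Square both sides: 6s + 27 = (-s)².
Expand and rearrange: s² - 6s - 27 = 0.
Solving gives s = 9 or s = -3.
Check each candidate in the original equation:
  s = 9: √(81) = 9, while -s = -9 — extraneous.
  s = -3: √(9) = 3, while -s = 3 — valid.

s = -3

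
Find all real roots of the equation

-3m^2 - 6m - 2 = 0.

Discriminant: (-6)^2 - 4*(-3)*(-2) = 12.
Quadratic formula: m = (6 +/- sqrt(12)) / (-6).
So m = -1 - sqrt(3)/3 ~= -1.5774 or m = -1 + sqrt(3)/3 ~= -0.4226.

m = -1.5774 or m = -0.4226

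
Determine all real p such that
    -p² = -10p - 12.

Rearrange to standard form: -p² + 10p + 12 = 0.
Discriminant: (10)² − 4·(-1)·12 = 148.
Quadratic formula: p = (-10 ± √148) / (-2).
So p = 5 - √(37) ≈ -1.0828 or p = 5 + √(37) ≈ 11.0828.

p = -1.0828 or p = 11.0828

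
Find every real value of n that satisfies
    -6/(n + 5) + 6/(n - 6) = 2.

Multiply both sides by (n + 5)(n - 6):
-6(n - 6) + 6(n + 5) = 2(n + 5)(n - 6).
Expand and collect terms: 2n^2 - 2n - 126 = 0.
By the quadratic formula, n = (2 +/- sqrt(1012)) / 4, so n ~= 8.453 or n ~= -7.453.
Neither value makes a denominator zero (n != -5, n != 6), so both are valid.

n = -7.453 or n = 8.453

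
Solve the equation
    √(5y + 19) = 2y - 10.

y = 9

Square both sides: 5y + 19 = (2y - 10)².
Expand and rearrange: 4y² - 45y + 81 = 0.
Solving gives y = 9 or y = 2.25.
Check each candidate in the original equation:
  y = 9: √(64) = 8, while 2y - 10 = 8 — valid.
  y = 2.25: √(30.25) = 5.5, while 2y - 10 = -5.5 — extraneous.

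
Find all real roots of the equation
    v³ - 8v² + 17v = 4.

v = 0.2679 or v = 3.7321 or v = 4

Rearrange: v³ - 8v² + 17v - 4 = 0.
Possible rational roots are divisors of -4. Testing v = 4 gives 0, so (v - 4) is a factor.
Divide: v³ - 8v² + 17v - 4 = (v - 4)(v² - 4v + 1).
Apply the quadratic formula to v² - 4v + 1 = 0: v = (4 ± √12)/2, i.e. v ≈ 3.7321 or v ≈ 0.2679.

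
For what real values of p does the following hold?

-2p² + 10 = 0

Discriminant: (0)² − 4·(-2)·10 = 80.
Quadratic formula: p = (0 ± √80) / (-4).
So p = -√(5) ≈ -2.2361 or p = √(5) ≈ 2.2361.

p = -2.2361 or p = 2.2361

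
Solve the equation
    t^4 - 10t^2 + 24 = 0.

t = -2.4495 or t = -2 or t = 2 or t = 2.4495

Let u = t^2. The equation becomes u^2 - 10u + 24 = 0.
Factor: (u - 6)(u - 4) = 0, so u = 6 or u = 4.
t^2 = 6 gives t = +/-sqrt(6) ~= +/-2.4495.
t^2 = 4 gives t = +/-2.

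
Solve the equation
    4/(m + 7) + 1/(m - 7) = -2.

m = -9.0642 or m = 6.5642

Multiply both sides by (m + 7)(m - 7):
4(m - 7) + (m + 7) = -2(m + 7)(m - 7).
Expand and collect terms: -2m² - 5m + 119 = 0.
By the quadratic formula, m = (5 ± √977) / -4, so m ≈ -9.0642 or m ≈ 6.5642.
Neither value makes a denominator zero (m ≠ -7, m ≠ 7), so both are valid.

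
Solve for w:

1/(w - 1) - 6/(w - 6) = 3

Multiply both sides by (w - 1)(w - 6):
(w - 6) - 6(w - 1) = 3(w - 1)(w - 6).
Expand and collect terms: 3w² - 16w + 18 = 0.
By the quadratic formula, w = (16 ± √40) / 6, so w ≈ 3.7208 or w ≈ 1.6126.
Neither value makes a denominator zero (w ≠ 1, w ≠ 6), so both are valid.

w = 1.6126 or w = 3.7208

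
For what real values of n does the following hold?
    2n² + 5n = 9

n = -3.7122 or n = 1.2122

Rearrange to standard form: 2n² + 5n - 9 = 0.
Discriminant: (5)² − 4·2·(-9) = 97.
Quadratic formula: n = (-5 ± √97) / 4.
So n = -5/4 + √(97)/4 ≈ 1.2122 or n = -√(97)/4 - 5/4 ≈ -3.7122.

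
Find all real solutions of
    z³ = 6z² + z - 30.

Rearrange: z³ - 6z² - z + 30 = 0.
Possible rational roots are divisors of 30. Testing z = 3 gives 0, so (z - 3) is a factor.
Divide: z³ - 6z² - z + 30 = (z - 3)(z² - 3z - 10).
Factor the quadratic: z = 5 or z = -2.

z = -2 or z = 3 or z = 5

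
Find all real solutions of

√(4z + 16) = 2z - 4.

z = 5

Square both sides: 4z + 16 = (2z - 4)².
Expand and rearrange: 4z² - 20z = 0.
Solving gives z = 5 or z = 0.
Check each candidate in the original equation:
  z = 5: √(36) = 6, while 2z - 4 = 6 — valid.
  z = 0: √(16) = 4, while 2z - 4 = -4 — extraneous.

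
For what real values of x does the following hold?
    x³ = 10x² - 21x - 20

Rearrange: x³ - 10x² + 21x + 20 = 0.
Possible rational roots are divisors of 20. Testing x = 5 gives 0, so (x - 5) is a factor.
Divide: x³ - 10x² + 21x + 20 = (x - 5)(x² - 5x - 4).
Apply the quadratic formula to x² - 5x - 4 = 0: x = (5 ± √41)/2, i.e. x ≈ 5.7016 or x ≈ -0.7016.

x = -0.7016 or x = 5 or x = 5.7016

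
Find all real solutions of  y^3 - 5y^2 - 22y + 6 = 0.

y = -3 or y = 0.2583 or y = 7.7417

Possible rational roots are divisors of 6. Testing y = -3 gives 0, so (y + 3) is a factor.
Divide: y^3 - 5y^2 - 22y + 6 = (y + 3)(y^2 - 8y + 2).
Apply the quadratic formula to y^2 - 8y + 2 = 0: y = (8 +/- sqrt(56))/2, i.e. y ~= 7.7417 or y ~= 0.2583.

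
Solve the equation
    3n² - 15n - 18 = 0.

n = -1 or n = 6

Factor: 3(n - 6)(n + 1) = 0.
So n = 6 or n = -1.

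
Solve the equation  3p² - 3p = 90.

Bring every term to one side: 3p² - 3p - 90 = 0.
Factor: 3(p + 5)(p - 6) = 0.
So p = -5 or p = 6.

p = -5 or p = 6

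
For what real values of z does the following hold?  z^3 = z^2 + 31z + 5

z = -5 or z = -0.1623 or z = 6.1623

Rearrange: z^3 - z^2 - 31z - 5 = 0.
Possible rational roots are divisors of -5. Testing z = -5 gives 0, so (z + 5) is a factor.
Divide: z^3 - z^2 - 31z - 5 = (z + 5)(z^2 - 6z - 1).
Apply the quadratic formula to z^2 - 6z - 1 = 0: z = (6 +/- sqrt(40))/2, i.e. z ~= 6.1623 or z ~= -0.1623.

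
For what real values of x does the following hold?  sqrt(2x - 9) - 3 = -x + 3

x = 5

Isolate the radical: sqrt(2x - 9) = -x + 6.
Square both sides: 2x - 9 = (-x + 6)^2.
Expand and rearrange: x^2 - 14x + 45 = 0.
Solving gives x = 9 or x = 5.
Check each candidate in the original equation:
  x = 9: sqrt(9) = 3, while -x + 6 = -3 — extraneous.
  x = 5: sqrt(1) = 1, while -x + 6 = 1 — valid.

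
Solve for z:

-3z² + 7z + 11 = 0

z = -1.0756 or z = 3.4089

Discriminant: (7)² − 4·(-3)·11 = 181.
Quadratic formula: z = (-7 ± √181) / (-6).
So z = 7/6 - √(181)/6 ≈ -1.0756 or z = 7/6 + √(181)/6 ≈ 3.4089.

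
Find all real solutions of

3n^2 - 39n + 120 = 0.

n = 5 or n = 8

Factor: 3(n - 8)(n - 5) = 0.
So n = 8 or n = 5.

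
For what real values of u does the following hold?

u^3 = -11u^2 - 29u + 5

u = -6.1623 or u = -5 or u = 0.1623

Rearrange: u^3 + 11u^2 + 29u - 5 = 0.
Possible rational roots are divisors of -5. Testing u = -5 gives 0, so (u + 5) is a factor.
Divide: u^3 + 11u^2 + 29u - 5 = (u + 5)(u^2 + 6u - 1).
Apply the quadratic formula to u^2 + 6u - 1 = 0: u = (-6 +/- sqrt(40))/2, i.e. u ~= 0.1623 or u ~= -6.1623.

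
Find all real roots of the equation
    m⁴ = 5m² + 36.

m = -3 or m = 3

Let u = m². The equation becomes u² - 5u - 36 = 0.
Factor: (u + 4)(u - 9) = 0, so u = -4 or u = 9.
m² = -4 < 0 has no real solution.
m² = 9 gives m = ±3.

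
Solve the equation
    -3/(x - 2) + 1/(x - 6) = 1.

Multiply both sides by (x - 2)(x - 6):
-3(x - 6) + (x - 2) = (x - 2)(x - 6).
Expand and collect terms: x² - 6x - 4 = 0.
By the quadratic formula, x = (6 ± √52) / 2, so x ≈ 6.6056 or x ≈ -0.6056.
Neither value makes a denominator zero (x ≠ 2, x ≠ 6), so both are valid.

x = -0.6056 or x = 6.6056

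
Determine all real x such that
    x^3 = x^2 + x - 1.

x = -1 or x = 1

Rearrange: x^3 - x^2 - x + 1 = 0.
Possible rational roots are divisors of 1. Testing x = -1 gives 0, so (x + 1) is a factor.
Divide: x^3 - x^2 - x + 1 = (x + 1)(x^2 - 2x + 1).
The quadratic has the repeated root x = 1.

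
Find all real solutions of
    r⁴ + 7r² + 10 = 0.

Let u = r². The equation becomes u² + 7u + 10 = 0.
Factor: (u + 5)(u + 2) = 0, so u = -5 or u = -2.
r² = -5 < 0 has no real solution.
r² = -2 < 0 has no real solution.

No real solutions.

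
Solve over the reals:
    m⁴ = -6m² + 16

m = -1.4142 or m = 1.4142

Let u = m². The equation becomes u² + 6u - 16 = 0.
Factor: (u + 8)(u - 2) = 0, so u = -8 or u = 2.
m² = -8 < 0 has no real solution.
m² = 2 gives m = ±√(2) ≈ ±1.4142.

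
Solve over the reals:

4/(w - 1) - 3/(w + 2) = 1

w = -3.6056 or w = 3.6056

Multiply both sides by (w - 1)(w + 2):
4(w + 2) - 3(w - 1) = (w - 1)(w + 2).
Expand and collect terms: w^2 - 13 = 0.
By the quadratic formula, w = (0 +/- sqrt(52)) / 2, so w ~= 3.6056 or w ~= -3.6056.
Neither value makes a denominator zero (w != 1, w != -2), so both are valid.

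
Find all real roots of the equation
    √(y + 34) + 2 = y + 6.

Isolate the radical: √(y + 34) = y + 4.
Square both sides: y + 34 = (y + 4)².
Expand and rearrange: y² + 7y - 18 = 0.
Solving gives y = 2 or y = -9.
Check each candidate in the original equation:
  y = 2: √(36) = 6, while y + 4 = 6 — valid.
  y = -9: √(25) = 5, while y + 4 = -5 — extraneous.

y = 2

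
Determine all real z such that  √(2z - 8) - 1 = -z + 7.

z = 6

Isolate the radical: √(2z - 8) = -z + 8.
Square both sides: 2z - 8 = (-z + 8)².
Expand and rearrange: z² - 18z + 72 = 0.
Solving gives z = 12 or z = 6.
Check each candidate in the original equation:
  z = 12: √(16) = 4, while -z + 8 = -4 — extraneous.
  z = 6: √(4) = 2, while -z + 8 = 2 — valid.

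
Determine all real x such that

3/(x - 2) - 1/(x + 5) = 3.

x = -5.2931 or x = 2.9598

Multiply both sides by (x - 2)(x + 5):
3(x + 5) - (x - 2) = 3(x - 2)(x + 5).
Expand and collect terms: 3x² + 7x - 47 = 0.
By the quadratic formula, x = (-7 ± √613) / 6, so x ≈ 2.9598 or x ≈ -5.2931.
Neither value makes a denominator zero (x ≠ 2, x ≠ -5), so both are valid.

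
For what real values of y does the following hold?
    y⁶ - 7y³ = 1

Let u = y³. The equation becomes u² - 7u - 1 = 0.
By the quadratic formula, u = 7/2 + √(53)/2 or u = 7/2 - √(53)/2.
y³ = 7/2 + √(53)/2 gives y = ∛(7/2 + √(53)/2) ≈ 1.9256.
y³ = 7/2 - √(53)/2 gives y = -∛(-7/2 + √(53)/2) ≈ -0.5193.

y = -0.5193 or y = 1.9256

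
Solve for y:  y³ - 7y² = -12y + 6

Rearrange: y³ - 7y² + 12y - 6 = 0.
Possible rational roots are divisors of -6. Testing y = 1 gives 0, so (y - 1) is a factor.
Divide: y³ - 7y² + 12y - 6 = (y - 1)(y² - 6y + 6).
Apply the quadratic formula to y² - 6y + 6 = 0: y = (6 ± √12)/2, i.e. y ≈ 4.7321 or y ≈ 1.2679.

y = 1 or y = 1.2679 or y = 4.7321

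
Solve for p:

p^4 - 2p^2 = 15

p = -2.2361 or p = 2.2361

Let u = p^2. The equation becomes u^2 - 2u - 15 = 0.
Factor: (u + 3)(u - 5) = 0, so u = -3 or u = 5.
p^2 = -3 < 0 has no real solution.
p^2 = 5 gives p = +/-sqrt(5) ~= +/-2.2361.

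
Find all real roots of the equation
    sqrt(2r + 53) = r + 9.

Square both sides: 2r + 53 = (r + 9)^2.
Expand and rearrange: r^2 + 16r + 28 = 0.
Solving gives r = -2 or r = -14.
Check each candidate in the original equation:
  r = -2: sqrt(49) = 7, while r + 9 = 7 — valid.
  r = -14: sqrt(25) = 5, while r + 9 = -5 — extraneous.

r = -2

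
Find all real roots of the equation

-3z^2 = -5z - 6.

z = -0.8081 or z = 2.4748

Rearrange to standard form: -3z^2 + 5z + 6 = 0.
Discriminant: (5)^2 - 4*(-3)*6 = 97.
Quadratic formula: z = (-5 +/- sqrt(97)) / (-6).
So z = 5/6 - sqrt(97)/6 ~= -0.8081 or z = 5/6 + sqrt(97)/6 ~= 2.4748.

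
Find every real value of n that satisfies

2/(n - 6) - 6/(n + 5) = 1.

Multiply both sides by (n - 6)(n + 5):
2(n + 5) - 6(n - 6) = (n - 6)(n + 5).
Expand and collect terms: n^2 + 3n - 76 = 0.
By the quadratic formula, n = (-3 +/- sqrt(313)) / 2, so n ~= 7.3459 or n ~= -10.3459.
Neither value makes a denominator zero (n != 6, n != -5), so both are valid.

n = -10.3459 or n = 7.3459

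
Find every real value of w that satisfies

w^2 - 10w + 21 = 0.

w = 3 or w = 7

Factor: (w - 7)(w - 3) = 0.
So w = 7 or w = 3.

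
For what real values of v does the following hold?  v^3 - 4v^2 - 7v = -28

v = -2.6458 or v = 2.6458 or v = 4

Rearrange: v^3 - 4v^2 - 7v + 28 = 0.
Possible rational roots are divisors of 28. Testing v = 4 gives 0, so (v - 4) is a factor.
Divide: v^3 - 4v^2 - 7v + 28 = (v - 4)(v^2 - 7).
Apply the quadratic formula to v^2 - 7 = 0: v = (0 +/- sqrt(28))/2, i.e. v ~= 2.6458 or v ~= -2.6458.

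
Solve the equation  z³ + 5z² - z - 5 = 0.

z = -5 or z = -1 or z = 1

Possible rational roots are divisors of -5. Testing z = 1 gives 0, so (z - 1) is a factor.
Divide: z³ + 5z² - z - 5 = (z - 1)(z² + 6z + 5).
Factor the quadratic: z = -1 or z = -5.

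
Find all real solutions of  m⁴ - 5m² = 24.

m = -2.8284 or m = 2.8284

Let u = m². The equation becomes u² - 5u - 24 = 0.
Factor: (u + 3)(u - 8) = 0, so u = -3 or u = 8.
m² = -3 < 0 has no real solution.
m² = 8 gives m = ±2·√(2) ≈ ±2.8284.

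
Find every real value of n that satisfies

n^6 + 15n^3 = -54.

n = -2.0801 or n = -1.8171

Let u = n^3. The equation becomes u^2 + 15u + 54 = 0.
Factor: (u + 6)(u + 9) = 0, so u = -6 or u = -9.
n^3 = -6 gives n = -(6)^(1/3) ~= -1.8171.
n^3 = -9 gives n = -(9)^(1/3) ~= -2.0801.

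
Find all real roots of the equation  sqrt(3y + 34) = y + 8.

y = -3

Square both sides: 3y + 34 = (y + 8)^2.
Expand and rearrange: y^2 + 13y + 30 = 0.
Solving gives y = -3 or y = -10.
Check each candidate in the original equation:
  y = -3: sqrt(25) = 5, while y + 8 = 5 — valid.
  y = -10: sqrt(4) = 2, while y + 8 = -2 — extraneous.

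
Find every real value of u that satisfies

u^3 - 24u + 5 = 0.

u = -5 or u = 0.2087 or u = 4.7913

Possible rational roots are divisors of 5. Testing u = -5 gives 0, so (u + 5) is a factor.
Divide: u^3 - 24u + 5 = (u + 5)(u^2 - 5u + 1).
Apply the quadratic formula to u^2 - 5u + 1 = 0: u = (5 +/- sqrt(21))/2, i.e. u ~= 4.7913 or u ~= 0.2087.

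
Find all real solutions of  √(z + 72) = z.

Square both sides: z + 72 = (z)².
Expand and rearrange: z² - z - 72 = 0.
Solving gives z = 9 or z = -8.
Check each candidate in the original equation:
  z = 9: √(81) = 9, while z = 9 — valid.
  z = -8: √(64) = 8, while z = -8 — extraneous.

z = 9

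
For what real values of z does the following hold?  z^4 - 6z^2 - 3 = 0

Let u = z^2. The equation becomes u^2 - 6u - 3 = 0.
By the quadratic formula, u = 3 + 2*sqrt(3) or u = 3 - 2*sqrt(3).
z^2 = 3 + 2*sqrt(3) gives z = +/-sqrt(3 + 2*sqrt(3)) ~= +/-2.5425.
z^2 = 3 - 2*sqrt(3) < 0 has no real solution.

z = -2.5425 or z = 2.5425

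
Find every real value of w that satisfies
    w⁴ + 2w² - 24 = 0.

w = -2 or w = 2

Let u = w². The equation becomes u² + 2u - 24 = 0.
Factor: (u - 4)(u + 6) = 0, so u = 4 or u = -6.
w² = 4 gives w = ±2.
w² = -6 < 0 has no real solution.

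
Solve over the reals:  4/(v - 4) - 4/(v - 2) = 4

v = 1.2679 or v = 4.7321

Multiply both sides by (v - 4)(v - 2):
4(v - 2) - 4(v - 4) = 4(v - 4)(v - 2).
Expand and collect terms: 4v² - 24v + 24 = 0.
By the quadratic formula, v = (24 ± √192) / 8, so v ≈ 4.7321 or v ≈ 1.2679.
Neither value makes a denominator zero (v ≠ 4, v ≠ 2), so both are valid.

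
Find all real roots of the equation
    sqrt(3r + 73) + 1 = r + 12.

r = -3

Isolate the radical: sqrt(3r + 73) = r + 11.
Square both sides: 3r + 73 = (r + 11)^2.
Expand and rearrange: r^2 + 19r + 48 = 0.
Solving gives r = -3 or r = -16.
Check each candidate in the original equation:
  r = -3: sqrt(64) = 8, while r + 11 = 8 — valid.
  r = -16: sqrt(25) = 5, while r + 11 = -5 — extraneous.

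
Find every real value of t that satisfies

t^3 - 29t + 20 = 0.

t = -5.7016 or t = 0.7016 or t = 5

Possible rational roots are divisors of 20. Testing t = 5 gives 0, so (t - 5) is a factor.
Divide: t^3 - 29t + 20 = (t - 5)(t^2 + 5t - 4).
Apply the quadratic formula to t^2 + 5t - 4 = 0: t = (-5 +/- sqrt(41))/2, i.e. t ~= 0.7016 or t ~= -5.7016.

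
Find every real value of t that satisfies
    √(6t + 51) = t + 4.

t = 5

Square both sides: 6t + 51 = (t + 4)².
Expand and rearrange: t² + 2t - 35 = 0.
Solving gives t = 5 or t = -7.
Check each candidate in the original equation:
  t = 5: √(81) = 9, while t + 4 = 9 — valid.
  t = -7: √(9) = 3, while t + 4 = -3 — extraneous.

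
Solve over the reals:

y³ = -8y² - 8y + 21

y = -6.1401 or y = -3 or y = 1.1401

Rearrange: y³ + 8y² + 8y - 21 = 0.
Possible rational roots are divisors of -21. Testing y = -3 gives 0, so (y + 3) is a factor.
Divide: y³ + 8y² + 8y - 21 = (y + 3)(y² + 5y - 7).
Apply the quadratic formula to y² + 5y - 7 = 0: y = (-5 ± √53)/2, i.e. y ≈ 1.1401 or y ≈ -6.1401.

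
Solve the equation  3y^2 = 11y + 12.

y = -0.8798 or y = 4.5465

Rearrange to standard form: 3y^2 - 11y - 12 = 0.
Discriminant: (-11)^2 - 4*3*(-12) = 265.
Quadratic formula: y = (11 +/- sqrt(265)) / 6.
So y = 11/6 + sqrt(265)/6 ~= 4.5465 or y = 11/6 - sqrt(265)/6 ~= -0.8798.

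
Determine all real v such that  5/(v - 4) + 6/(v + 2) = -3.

Multiply both sides by (v - 4)(v + 2):
5(v + 2) + 6(v - 4) = -3(v - 4)(v + 2).
Expand and collect terms: -3v² - 5v + 38 = 0.
By the quadratic formula, v = (5 ± √481) / -6, so v ≈ -4.4886 or v ≈ 2.822.
Neither value makes a denominator zero (v ≠ 4, v ≠ -2), so both are valid.

v = -4.4886 or v = 2.822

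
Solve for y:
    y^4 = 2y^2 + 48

y = -2.8284 or y = 2.8284

Let u = y^2. The equation becomes u^2 - 2u - 48 = 0.
Factor: (u - 8)(u + 6) = 0, so u = 8 or u = -6.
y^2 = 8 gives y = +/-2*sqrt(2) ~= +/-2.8284.
y^2 = -6 < 0 has no real solution.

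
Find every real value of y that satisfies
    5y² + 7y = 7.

y = -2.0748 or y = 0.6748

Rearrange to standard form: 5y² + 7y - 7 = 0.
Discriminant: (7)² − 4·5·(-7) = 189.
Quadratic formula: y = (-7 ± √189) / 10.
So y = -7/10 + 3·√(21)/10 ≈ 0.6748 or y = -3·√(21)/10 - 7/10 ≈ -2.0748.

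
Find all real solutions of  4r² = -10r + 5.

r = -2.9271 or r = 0.4271

Rearrange to standard form: 4r² + 10r - 5 = 0.
Discriminant: (10)² − 4·4·(-5) = 180.
Quadratic formula: r = (-10 ± √180) / 8.
So r = -5/4 + 3·√(5)/4 ≈ 0.4271 or r = -3·√(5)/4 - 5/4 ≈ -2.9271.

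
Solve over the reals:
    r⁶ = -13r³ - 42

r = -1.9129 or r = -1.8171

Let u = r³. The equation becomes u² + 13u + 42 = 0.
Factor: (u + 6)(u + 7) = 0, so u = -6 or u = -7.
r³ = -6 gives r = -∛(6) ≈ -1.8171.
r³ = -7 gives r = -∛(7) ≈ -1.9129.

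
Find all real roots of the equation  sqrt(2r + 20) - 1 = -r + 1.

r = -2

Isolate the radical: sqrt(2r + 20) = -r + 2.
Square both sides: 2r + 20 = (-r + 2)^2.
Expand and rearrange: r^2 - 6r - 16 = 0.
Solving gives r = 8 or r = -2.
Check each candidate in the original equation:
  r = 8: sqrt(36) = 6, while -r + 2 = -6 — extraneous.
  r = -2: sqrt(16) = 4, while -r + 2 = 4 — valid.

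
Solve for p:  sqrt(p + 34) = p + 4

Square both sides: p + 34 = (p + 4)^2.
Expand and rearrange: p^2 + 7p - 18 = 0.
Solving gives p = 2 or p = -9.
Check each candidate in the original equation:
  p = 2: sqrt(36) = 6, while p + 4 = 6 — valid.
  p = -9: sqrt(25) = 5, while p + 4 = -5 — extraneous.

p = 2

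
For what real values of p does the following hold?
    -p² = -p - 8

Rearrange to standard form: -p² + p + 8 = 0.
Discriminant: (1)² − 4·(-1)·8 = 33.
Quadratic formula: p = (-1 ± √33) / (-2).
So p = 1/2 - √(33)/2 ≈ -2.3723 or p = 1/2 + √(33)/2 ≈ 3.3723.

p = -2.3723 or p = 3.3723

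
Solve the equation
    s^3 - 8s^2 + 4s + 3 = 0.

Possible rational roots are divisors of 3. Testing s = 1 gives 0, so (s - 1) is a factor.
Divide: s^3 - 8s^2 + 4s + 3 = (s - 1)(s^2 - 7s - 3).
Apply the quadratic formula to s^2 - 7s - 3 = 0: s = (7 +/- sqrt(61))/2, i.e. s ~= 7.4051 or s ~= -0.4051.

s = -0.4051 or s = 1 or s = 7.4051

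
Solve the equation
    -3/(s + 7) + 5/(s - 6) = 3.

Multiply both sides by (s + 7)(s - 6):
-3(s - 6) + 5(s + 7) = 3(s + 7)(s - 6).
Expand and collect terms: 3s² + s - 179 = 0.
By the quadratic formula, s = (-1 ± √2149) / 6, so s ≈ 7.5596 or s ≈ -7.8929.
Neither value makes a denominator zero (s ≠ -7, s ≠ 6), so both are valid.

s = -7.8929 or s = 7.5596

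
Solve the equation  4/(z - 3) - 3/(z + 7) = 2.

z = -8.274 or z = 4.774

Multiply both sides by (z - 3)(z + 7):
4(z + 7) - 3(z - 3) = 2(z - 3)(z + 7).
Expand and collect terms: 2z² + 7z - 79 = 0.
By the quadratic formula, z = (-7 ± √681) / 4, so z ≈ 4.774 or z ≈ -8.274.
Neither value makes a denominator zero (z ≠ 3, z ≠ -7), so both are valid.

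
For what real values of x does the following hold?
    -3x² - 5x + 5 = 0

Discriminant: (-5)² − 4·(-3)·5 = 85.
Quadratic formula: x = (5 ± √85) / (-6).
So x = -√(85)/6 - 5/6 ≈ -2.3699 or x = -5/6 + √(85)/6 ≈ 0.7033.

x = -2.3699 or x = 0.7033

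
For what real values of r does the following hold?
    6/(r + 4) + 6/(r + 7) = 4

r = -6.1213 or r = -1.8787

Multiply both sides by (r + 4)(r + 7):
6(r + 7) + 6(r + 4) = 4(r + 4)(r + 7).
Expand and collect terms: 4r² + 32r + 46 = 0.
By the quadratic formula, r = (-32 ± √288) / 8, so r ≈ -1.8787 or r ≈ -6.1213.
Neither value makes a denominator zero (r ≠ -4, r ≠ -7), so both are valid.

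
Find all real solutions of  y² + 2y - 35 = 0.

Factor: (y - 5)(y + 7) = 0.
So y = 5 or y = -7.

y = -7 or y = 5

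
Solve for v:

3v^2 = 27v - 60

Bring every term to one side: 3v^2 - 27v + 60 = 0.
Factor: 3(v - 4)(v - 5) = 0.
So v = 4 or v = 5.

v = 4 or v = 5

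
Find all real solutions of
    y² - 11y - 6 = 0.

Discriminant: (-11)² − 4·1·(-6) = 145.
Quadratic formula: y = (11 ± √145) / 2.
So y = 11/2 + √(145)/2 ≈ 11.5208 or y = 11/2 - √(145)/2 ≈ -0.5208.

y = -0.5208 or y = 11.5208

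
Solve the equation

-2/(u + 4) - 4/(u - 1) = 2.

Multiply both sides by (u + 4)(u - 1):
-2(u - 1) - 4(u + 4) = 2(u + 4)(u - 1).
Expand and collect terms: 2u² + 12u + 6 = 0.
By the quadratic formula, u = (-12 ± √96) / 4, so u ≈ -0.5505 or u ≈ -5.4495.
Neither value makes a denominator zero (u ≠ -4, u ≠ 1), so both are valid.

u = -5.4495 or u = -0.5505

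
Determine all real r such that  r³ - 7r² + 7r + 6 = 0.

Possible rational roots are divisors of 6. Testing r = 2 gives 0, so (r - 2) is a factor.
Divide: r³ - 7r² + 7r + 6 = (r - 2)(r² - 5r - 3).
Apply the quadratic formula to r² - 5r - 3 = 0: r = (5 ± √37)/2, i.e. r ≈ 5.5414 or r ≈ -0.5414.

r = -0.5414 or r = 2 or r = 5.5414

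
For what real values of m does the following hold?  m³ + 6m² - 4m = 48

Rearrange: m³ + 6m² - 4m - 48 = 0.
Possible rational roots are divisors of -48. Testing m = -4 gives 0, so (m + 4) is a factor.
Divide: m³ + 6m² - 4m - 48 = (m + 4)(m² + 2m - 12).
Apply the quadratic formula to m² + 2m - 12 = 0: m = (-2 ± √52)/2, i.e. m ≈ 2.6056 or m ≈ -4.6056.

m = -4.6056 or m = -4 or m = 2.6056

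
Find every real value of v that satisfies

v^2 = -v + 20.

v = -5 or v = 4

Bring every term to one side: v^2 + v - 20 = 0.
Factor: (v - 4)(v + 5) = 0.
So v = 4 or v = -5.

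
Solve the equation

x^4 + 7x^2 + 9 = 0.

Let u = x^2. The equation becomes u^2 + 7u + 9 = 0.
By the quadratic formula, u = -7/2 + sqrt(13)/2 or u = -7/2 - sqrt(13)/2.
x^2 = -7/2 + sqrt(13)/2 < 0 has no real solution.
x^2 = -7/2 - sqrt(13)/2 < 0 has no real solution.

No real solutions.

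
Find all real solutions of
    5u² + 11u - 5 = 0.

u = -2.5866 or u = 0.3866

Discriminant: (11)² − 4·5·(-5) = 221.
Quadratic formula: u = (-11 ± √221) / 10.
So u = -11/10 + √(221)/10 ≈ 0.3866 or u = -√(221)/10 - 11/10 ≈ -2.5866.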